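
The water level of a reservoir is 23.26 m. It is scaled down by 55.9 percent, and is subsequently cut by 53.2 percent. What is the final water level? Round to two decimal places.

55.9% decrease: 23.26 × 0.441 = 10.25766.
After the 53.2% decrease: 10.25766 × 0.468 = 4.80058488 ≈ 4.80.

4.80 m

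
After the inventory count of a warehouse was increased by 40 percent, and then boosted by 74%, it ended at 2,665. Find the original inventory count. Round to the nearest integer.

The overall multiplier applied was 1.4 × 1.74 = 2.436.
So the original inventory count was 2,665 ÷ 2.436 ≈ 1,094.

1,094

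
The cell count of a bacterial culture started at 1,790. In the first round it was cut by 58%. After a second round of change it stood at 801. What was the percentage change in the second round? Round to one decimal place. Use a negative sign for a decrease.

After the first round: 1,790 × 0.42 = 751.8.
Second-round multiplier: 801 ÷ 751.8 ≈ 1.06544.
That is a change of 6.5%.

6.5%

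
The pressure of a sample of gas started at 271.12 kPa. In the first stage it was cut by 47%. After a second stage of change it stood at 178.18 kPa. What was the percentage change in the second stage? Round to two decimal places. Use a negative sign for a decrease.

After the first stage: 271.12 × 0.53 = 143.6936.
Second-stage multiplier: 178.18 ÷ 143.6936 ≈ 1.24.
That is a change of 24.00%.

24.00%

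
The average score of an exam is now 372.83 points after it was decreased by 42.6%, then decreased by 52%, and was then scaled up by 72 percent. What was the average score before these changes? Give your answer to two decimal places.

The overall multiplier applied was 0.574 × 0.48 × 1.72 = 0.4738944.
So the original average score was 372.83 ÷ 0.4738944 ≈ 786.74 points.

786.74 points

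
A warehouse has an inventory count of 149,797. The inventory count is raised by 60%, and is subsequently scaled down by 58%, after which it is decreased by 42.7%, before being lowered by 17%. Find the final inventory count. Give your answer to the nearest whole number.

47,875

Each change multiplies by a factor: 1.6 × 0.42 × 0.573 × 0.83 = 0.31959648.
149,797 × 0.31959648 = 47874.59391456 ≈ 47,875.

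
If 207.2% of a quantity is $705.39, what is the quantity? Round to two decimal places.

$705.39 ÷ 2.072 ≈ $340.44.

$340.44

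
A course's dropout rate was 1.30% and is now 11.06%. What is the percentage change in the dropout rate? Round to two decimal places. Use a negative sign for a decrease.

750.77%

The change is 11.06 − 1.30 = 9.76 percentage points.
Relative to the original 1.30%, that is 9.76 ÷ 1.30 ≈ 750.77%.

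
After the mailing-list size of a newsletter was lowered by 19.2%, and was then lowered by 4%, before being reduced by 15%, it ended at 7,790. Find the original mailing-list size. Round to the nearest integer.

11,815

Undoing the 15% decrease: 7,790 ÷ 0.85 ≈ 9164.705882.
Undoing the 4% decrease: 9164.705882 ÷ 0.96 ≈ 9546.568627.
Undoing the 19.2% decrease: 9546.568627 ÷ 0.808 ≈ 11,815.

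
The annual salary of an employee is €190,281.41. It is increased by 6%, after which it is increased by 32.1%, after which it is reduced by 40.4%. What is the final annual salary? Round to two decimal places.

6% increase: €190,281.41 × 1.06 = €201698.2946.
After the 32.1% increase: €201698.2946 × 1.321 = €266443.4471666.
Apply the 40.4% decrease: €266443.4471666 × 0.596 = €158800.2945112936 ≈ €158,800.29.

€158,800.29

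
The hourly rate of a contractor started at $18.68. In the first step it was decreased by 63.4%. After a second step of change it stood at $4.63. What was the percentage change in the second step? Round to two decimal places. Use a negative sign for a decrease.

After the first step: $18.68 × 0.366 = $6.83688.
Second-step multiplier: $4.63 ÷ $6.83688 ≈ 0.677209.
That is a change of -32.28%.

-32.28%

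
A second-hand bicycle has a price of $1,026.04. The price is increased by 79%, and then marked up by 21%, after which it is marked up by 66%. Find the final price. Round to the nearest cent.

79% increase: $1,026.04 × 1.79 = $1836.6116.
21% increase: $1836.6116 × 1.21 = $2222.300036.
66% increase: $2222.300036 × 1.66 = $3689.01805976 ≈ $3,689.02.

$3,689.02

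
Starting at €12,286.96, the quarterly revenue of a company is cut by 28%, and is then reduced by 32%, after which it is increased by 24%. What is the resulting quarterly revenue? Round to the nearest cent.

Each change multiplies by a factor: 0.72 × 0.68 × 1.24 = 0.607104.
€12,286.96 × 0.607104 = €7459.46256384 ≈ €7,459.46.

€7,459.46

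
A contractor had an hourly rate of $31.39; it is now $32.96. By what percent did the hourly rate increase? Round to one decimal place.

Change: $32.96 − $31.39 = $1.57.
Relative to the original: $1.57 ÷ $31.39 ≈ 5.0%.
So the hourly rate increased by 5.0%.

5.0%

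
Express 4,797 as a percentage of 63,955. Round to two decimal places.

7.50%

4,797 ÷ 63,955 ≈ 7.50%.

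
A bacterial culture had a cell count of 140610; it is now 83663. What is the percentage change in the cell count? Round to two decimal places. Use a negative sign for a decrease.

-40.50%

Change: 83663 − 140610 = -56947.
Relative to the original: -56947 ÷ 140610 ≈ -40.50%.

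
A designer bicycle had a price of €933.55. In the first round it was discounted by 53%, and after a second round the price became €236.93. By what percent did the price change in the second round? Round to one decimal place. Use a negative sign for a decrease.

-46.0%

After the first round: €933.55 × 0.47 = €438.7685.
Second-round multiplier: €236.93 ÷ €438.7685 ≈ 0.53999.
That is a change of -46.0%.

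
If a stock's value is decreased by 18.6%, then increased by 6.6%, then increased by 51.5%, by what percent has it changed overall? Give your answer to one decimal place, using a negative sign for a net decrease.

31.5%

The combined multiplier is 0.814 × 1.066 × 1.515 = 1.31460186.
That corresponds to an increase of 31.5%.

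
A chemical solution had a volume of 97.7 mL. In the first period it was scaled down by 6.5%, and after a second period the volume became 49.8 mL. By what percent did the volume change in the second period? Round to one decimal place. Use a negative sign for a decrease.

-45.5%

After the first period: 97.7 × 0.935 = 91.3495.
Second-period multiplier: 49.8 ÷ 91.3495 ≈ 0.54516.
That is a change of -45.5%.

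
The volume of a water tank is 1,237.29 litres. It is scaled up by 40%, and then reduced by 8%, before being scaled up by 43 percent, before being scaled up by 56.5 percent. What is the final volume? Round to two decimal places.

Each change multiplies by a factor: 1.4 × 0.92 × 1.43 × 1.565 = 2.8824796.
1,237.29 × 2.8824796 = 3566.463184284 ≈ 3,566.46.

3,566.46 litres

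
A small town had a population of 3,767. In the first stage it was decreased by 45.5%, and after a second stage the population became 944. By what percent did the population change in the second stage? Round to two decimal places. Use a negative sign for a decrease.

-54.02%

After the first stage: 3,767 × 0.545 = 2053.015.
Second-stage multiplier: 944 ÷ 2053.015 ≈ 0.459812.
That is a change of -54.02%.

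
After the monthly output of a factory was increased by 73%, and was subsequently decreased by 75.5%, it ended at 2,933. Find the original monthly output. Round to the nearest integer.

6,920

Undoing the 75.5% decrease: 2,933 ÷ 0.245 ≈ 11971.428571.
Undoing the 73% increase: 11971.428571 ÷ 1.73 ≈ 6,920.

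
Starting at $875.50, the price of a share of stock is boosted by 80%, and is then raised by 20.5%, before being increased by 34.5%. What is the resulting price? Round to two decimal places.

$2554.10

Each change multiplies by a factor: 1.8 × 1.205 × 1.345 = 2.917305.
$875.50 × 2.917305 = $2554.1005275 ≈ $2554.10.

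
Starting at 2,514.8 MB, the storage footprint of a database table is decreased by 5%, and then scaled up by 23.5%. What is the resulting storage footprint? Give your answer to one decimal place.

5% decrease: 2,514.8 × 0.95 = 2389.06.
Apply the 23.5% increase: 2389.06 × 1.235 = 2950.4891 ≈ 2,950.5.

2,950.5 MB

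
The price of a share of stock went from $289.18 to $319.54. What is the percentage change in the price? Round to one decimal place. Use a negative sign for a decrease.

10.5%

Change: $319.54 − $289.18 = $30.36.
Relative to the original: $30.36 ÷ $289.18 ≈ 10.5%.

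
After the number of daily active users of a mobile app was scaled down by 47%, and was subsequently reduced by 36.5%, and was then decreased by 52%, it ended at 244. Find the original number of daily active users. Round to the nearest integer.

The overall multiplier applied was 0.53 × 0.635 × 0.48 = 0.161544.
So the original number of daily active users was 244 ÷ 0.161544 ≈ 1510.

1510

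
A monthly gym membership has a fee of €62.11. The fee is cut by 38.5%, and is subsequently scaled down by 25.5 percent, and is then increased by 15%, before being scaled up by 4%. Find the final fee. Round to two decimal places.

€34.03

Each change multiplies by a factor: 0.615 × 0.745 × 1.15 × 1.04 = 0.5479773.
€62.11 × 0.5479773 = €34.034870103 ≈ €34.03.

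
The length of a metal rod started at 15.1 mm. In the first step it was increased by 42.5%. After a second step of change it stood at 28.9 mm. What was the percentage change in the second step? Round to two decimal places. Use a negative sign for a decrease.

34.31%

After the first step: 15.1 × 1.425 = 21.5175.
Second-step multiplier: 28.9 ÷ 21.5175 ≈ 1.343093.
That is a change of 34.31%.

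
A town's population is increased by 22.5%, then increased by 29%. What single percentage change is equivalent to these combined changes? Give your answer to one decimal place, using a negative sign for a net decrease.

58.0%

A 22.5% increase multiplies by 1.225.
Then a 29% increase: 1.225 × 1.29 = 1.58025.
Overall factor 1.58025, i.e. 58.0%.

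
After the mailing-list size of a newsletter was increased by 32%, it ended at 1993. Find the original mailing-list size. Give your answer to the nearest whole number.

1510

The overall multiplier applied was 1.32.
So the original mailing-list size was 1993 ÷ 1.32 ≈ 1510.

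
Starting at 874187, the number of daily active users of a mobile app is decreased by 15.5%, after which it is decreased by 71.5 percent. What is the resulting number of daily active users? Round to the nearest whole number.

210526

15.5% decrease: 874187 × 0.845 = 738688.015.
Apply the 71.5% decrease: 738688.015 × 0.285 = 210526.084275 ≈ 210526.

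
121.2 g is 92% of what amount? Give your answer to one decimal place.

121.2 g ÷ 0.92 ≈ 131.7 g.

131.7 g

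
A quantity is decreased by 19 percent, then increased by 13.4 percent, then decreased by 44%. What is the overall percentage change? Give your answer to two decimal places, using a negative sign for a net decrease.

The combined multiplier is 0.81 × 1.134 × 0.56 = 0.5143824.
That corresponds to a decrease of 48.56%.

-48.56%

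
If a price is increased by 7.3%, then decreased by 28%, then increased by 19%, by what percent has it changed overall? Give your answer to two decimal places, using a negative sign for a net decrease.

-8.07%

A 7.3% increase multiplies by 1.073.
Then a 28% decrease: 1.073 × 0.72 = 0.77256.
Then a 19% increase: 0.77256 × 1.19 = 0.9193464.
Overall factor 0.9193464, i.e. -8.07%.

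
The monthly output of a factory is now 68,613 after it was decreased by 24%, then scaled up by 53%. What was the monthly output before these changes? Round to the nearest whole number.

The overall multiplier applied was 0.76 × 1.53 = 1.1628.
So the original monthly output was 68,613 ÷ 1.1628 ≈ 59,007.

59,007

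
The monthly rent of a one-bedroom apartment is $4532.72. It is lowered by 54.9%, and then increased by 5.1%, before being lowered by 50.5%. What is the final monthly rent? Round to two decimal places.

$1063.51

Apply the 54.9% decrease: $4532.72 × 0.451 = $2044.25672.
5.1% increase: $2044.25672 × 1.051 = $2148.51381272.
Apply the 50.5% decrease: $2148.51381272 × 0.495 = $1063.5143372964 ≈ $1063.51.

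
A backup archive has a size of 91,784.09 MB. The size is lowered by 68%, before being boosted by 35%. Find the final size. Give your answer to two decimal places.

39,650.73 MB

Each change multiplies by a factor: 0.32 × 1.35 = 0.432.
91,784.09 × 0.432 = 39650.72688 ≈ 39,650.73.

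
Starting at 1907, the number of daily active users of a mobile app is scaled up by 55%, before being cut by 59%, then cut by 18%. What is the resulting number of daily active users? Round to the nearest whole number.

After the 55% increase: 1907 × 1.55 = 2955.85.
After the 59% decrease: 2955.85 × 0.41 = 1211.8985.
After the 18% decrease: 1211.8985 × 0.82 = 993.75677 ≈ 994.

994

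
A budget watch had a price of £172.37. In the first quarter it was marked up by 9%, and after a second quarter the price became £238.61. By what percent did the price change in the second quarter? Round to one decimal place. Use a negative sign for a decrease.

After the first quarter: £172.37 × 1.09 = £187.8833.
Second-quarter multiplier: £238.61 ÷ £187.8833 ≈ 1.26999.
That is a change of 27.0%.

27.0%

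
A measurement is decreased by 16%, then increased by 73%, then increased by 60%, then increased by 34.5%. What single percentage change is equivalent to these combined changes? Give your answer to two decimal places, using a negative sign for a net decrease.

212.73%

The combined multiplier is 0.84 × 1.73 × 1.6 × 1.345 = 3.1272864.
That corresponds to an increase of 212.73%.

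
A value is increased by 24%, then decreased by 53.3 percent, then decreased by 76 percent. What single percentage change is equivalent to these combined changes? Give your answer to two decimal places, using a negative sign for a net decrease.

-86.10%

The combined multiplier is 1.24 × 0.467 × 0.24 = 0.1389792.
That corresponds to a decrease of 86.10%.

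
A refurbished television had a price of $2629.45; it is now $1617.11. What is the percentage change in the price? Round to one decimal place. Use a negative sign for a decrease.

Change: $1617.11 − $2629.45 = -$1012.34.
Relative to the original: -$1012.34 ÷ $2629.45 ≈ -38.5%.

-38.5%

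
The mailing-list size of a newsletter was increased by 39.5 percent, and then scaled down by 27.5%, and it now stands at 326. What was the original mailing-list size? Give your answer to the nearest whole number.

The overall multiplier applied was 1.395 × 0.725 = 1.011375.
So the original mailing-list size was 326 ÷ 1.011375 ≈ 322.

322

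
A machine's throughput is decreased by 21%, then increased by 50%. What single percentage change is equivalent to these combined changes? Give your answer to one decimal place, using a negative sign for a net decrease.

18.5%

A 21% decrease multiplies by 0.79.
Then a 50% increase: 0.79 × 1.5 = 1.185.
Overall factor 1.185, i.e. 18.5%.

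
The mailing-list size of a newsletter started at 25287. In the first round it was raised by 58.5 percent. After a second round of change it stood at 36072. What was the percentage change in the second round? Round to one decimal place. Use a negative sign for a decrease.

After the first round: 25287 × 1.585 = 40079.895.
Second-round multiplier: 36072 ÷ 40079.895 ≈ 0.9.
That is a change of -10.0%.

-10.0%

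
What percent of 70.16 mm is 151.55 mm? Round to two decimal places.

216.01%

151.55 mm ÷ 70.16 mm ≈ 216.01%.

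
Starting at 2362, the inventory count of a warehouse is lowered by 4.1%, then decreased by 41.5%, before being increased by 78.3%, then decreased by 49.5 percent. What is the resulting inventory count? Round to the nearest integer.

1193

Each change multiplies by a factor: 0.959 × 0.585 × 1.783 × 0.505 = 0.505146321225.
2362 × 0.505146321225 = 1193.15561073345 ≈ 1193.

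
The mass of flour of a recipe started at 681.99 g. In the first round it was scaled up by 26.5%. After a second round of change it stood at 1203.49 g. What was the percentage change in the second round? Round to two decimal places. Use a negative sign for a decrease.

39.50%

After the first round: 681.99 × 1.265 = 862.71735.
Second-round multiplier: 1203.49 ÷ 862.71735 ≈ 1.394999.
That is a change of 39.50%.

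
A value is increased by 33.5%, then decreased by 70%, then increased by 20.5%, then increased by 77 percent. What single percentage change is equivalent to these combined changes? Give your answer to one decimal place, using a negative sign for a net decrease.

-14.6%

The combined multiplier is 1.335 × 0.3 × 1.205 × 1.77 = 0.854206425.
That corresponds to a decrease of 14.6%.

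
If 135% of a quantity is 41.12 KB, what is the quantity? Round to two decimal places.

41.12 KB ÷ 1.35 ≈ 30.46 KB.

30.46 KB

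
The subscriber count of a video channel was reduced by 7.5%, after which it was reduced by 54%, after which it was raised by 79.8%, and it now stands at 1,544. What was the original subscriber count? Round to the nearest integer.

The overall multiplier applied was 0.925 × 0.46 × 1.798 = 0.765049.
So the original subscriber count was 1,544 ÷ 0.765049 ≈ 2,018.

2,018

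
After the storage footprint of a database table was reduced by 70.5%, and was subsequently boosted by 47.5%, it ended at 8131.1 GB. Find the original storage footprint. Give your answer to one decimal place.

18686.8 GB

The overall multiplier applied was 0.295 × 1.475 = 0.435125.
So the original storage footprint was 8131.1 ÷ 0.435125 ≈ 18686.8 GB.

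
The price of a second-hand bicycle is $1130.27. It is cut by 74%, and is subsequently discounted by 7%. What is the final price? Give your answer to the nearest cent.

Each change multiplies by a factor: 0.26 × 0.93 = 0.2418.
$1130.27 × 0.2418 = $273.299286 ≈ $273.30.

$273.30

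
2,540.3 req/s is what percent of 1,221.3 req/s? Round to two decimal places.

208.00%

2,540.3 req/s ÷ 1,221.3 req/s ≈ 208.00%.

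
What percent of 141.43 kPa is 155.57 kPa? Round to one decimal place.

155.57 kPa ÷ 141.43 kPa ≈ 110.0%.

110.0%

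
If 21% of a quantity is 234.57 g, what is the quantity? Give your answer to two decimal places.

234.57 g ÷ 0.21 = 1,117.00 g.

1,117.00 g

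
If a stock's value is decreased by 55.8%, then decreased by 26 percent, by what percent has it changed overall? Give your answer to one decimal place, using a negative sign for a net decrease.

-67.3%

A 55.8% decrease multiplies by 0.442.
Then a 26% decrease: 0.442 × 0.74 = 0.32708.
Overall factor 0.32708, i.e. -67.3%.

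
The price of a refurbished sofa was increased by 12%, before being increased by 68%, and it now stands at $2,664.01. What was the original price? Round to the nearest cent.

$1,415.82

Undoing the 68% increase: $2,664.01 ÷ 1.68 ≈ $1585.720238.
Undoing the 12% increase: $1585.720238 ÷ 1.12 ≈ $1,415.82.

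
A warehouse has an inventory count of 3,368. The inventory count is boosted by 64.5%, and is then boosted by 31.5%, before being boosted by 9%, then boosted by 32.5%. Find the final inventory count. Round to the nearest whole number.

Each change multiplies by a factor: 1.645 × 1.315 × 1.09 × 1.325 = 3.12416549375.
3,368 × 3.12416549375 = 10522.18938295 ≈ 10,522.

10,522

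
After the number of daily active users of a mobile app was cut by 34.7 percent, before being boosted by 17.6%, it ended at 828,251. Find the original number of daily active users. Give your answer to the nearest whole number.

Undoing the 17.6% increase: 828,251 ÷ 1.176 ≈ 704295.068027.
Undoing the 34.7% decrease: 704295.068027 ÷ 0.653 ≈ 1,078,553.

1,078,553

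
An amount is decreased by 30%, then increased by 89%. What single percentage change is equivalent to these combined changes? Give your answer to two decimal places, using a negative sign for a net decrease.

A 30% decrease multiplies by 0.7.
Then an 89% increase: 0.7 × 1.89 = 1.323.
Overall factor 1.323, i.e. 32.30%.

32.30%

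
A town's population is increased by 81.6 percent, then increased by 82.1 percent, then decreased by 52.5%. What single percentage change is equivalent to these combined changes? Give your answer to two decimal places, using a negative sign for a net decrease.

An 81.6% increase multiplies by 1.816.
Then an 82.1% increase: 1.816 × 1.821 = 3.306936.
Then a 52.5% decrease: 3.306936 × 0.475 = 1.5707946.
Overall factor 1.5707946, i.e. 57.08%.

57.08%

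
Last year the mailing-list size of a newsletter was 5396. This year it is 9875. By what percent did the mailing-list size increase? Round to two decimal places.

83.01%

Change: 9875 − 5396 = 4479.
Relative to the original: 4479 ÷ 5396 ≈ 83.01%.
So the mailing-list size increased by 83.01%.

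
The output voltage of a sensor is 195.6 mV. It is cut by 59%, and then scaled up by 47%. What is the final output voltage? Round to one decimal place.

117.9 mV

Each change multiplies by a factor: 0.41 × 1.47 = 0.6027.
195.6 × 0.6027 = 117.88812 ≈ 117.9.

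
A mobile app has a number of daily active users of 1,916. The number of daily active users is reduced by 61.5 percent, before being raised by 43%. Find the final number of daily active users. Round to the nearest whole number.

1,055

After the 61.5% decrease: 1,916 × 0.385 = 737.66.
After the 43% increase: 737.66 × 1.43 = 1054.8538 ≈ 1,055.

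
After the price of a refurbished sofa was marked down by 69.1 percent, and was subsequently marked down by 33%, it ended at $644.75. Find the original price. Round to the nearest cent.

Undoing the 33% decrease: $644.75 ÷ 0.67 ≈ $962.313433.
Undoing the 69.1% decrease: $962.313433 ÷ 0.309 ≈ $3,114.28.

$3,114.28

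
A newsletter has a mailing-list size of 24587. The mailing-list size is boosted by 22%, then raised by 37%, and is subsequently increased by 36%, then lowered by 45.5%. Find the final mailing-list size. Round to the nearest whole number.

30459

Each change multiplies by a factor: 1.22 × 1.37 × 1.36 × 0.545 = 1.23884168.
24587 × 1.23884168 = 30459.40038616 ≈ 30459.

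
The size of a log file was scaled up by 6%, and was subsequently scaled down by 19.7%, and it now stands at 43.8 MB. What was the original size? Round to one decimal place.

51.5 MB

Undoing the 19.7% decrease: 43.8 ÷ 0.803 ≈ 54.545455.
Undoing the 6% increase: 54.545455 ÷ 1.06 ≈ 51.5 MB.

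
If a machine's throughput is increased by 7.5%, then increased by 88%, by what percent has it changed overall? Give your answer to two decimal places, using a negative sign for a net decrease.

102.10%

The combined multiplier is 1.075 × 1.88 = 2.021.
That corresponds to an increase of 102.10%.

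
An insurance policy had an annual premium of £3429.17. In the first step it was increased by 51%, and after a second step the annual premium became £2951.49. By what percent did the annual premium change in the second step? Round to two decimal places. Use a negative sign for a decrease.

After the first step: £3429.17 × 1.51 = £5178.0467.
Second-step multiplier: £2951.49 ÷ £5178.0467 ≈ 0.570001.
That is a change of -43.00%.

-43.00%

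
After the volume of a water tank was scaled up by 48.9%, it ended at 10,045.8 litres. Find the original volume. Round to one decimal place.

6,746.7 litres

The overall multiplier applied was 1.489.
So the original volume was 10,045.8 ÷ 1.489 ≈ 6,746.7 litres.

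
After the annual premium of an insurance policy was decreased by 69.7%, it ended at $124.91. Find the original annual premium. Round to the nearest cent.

$412.24

The overall multiplier applied was 0.303.
So the original annual premium was $124.91 ÷ 0.303 ≈ $412.24.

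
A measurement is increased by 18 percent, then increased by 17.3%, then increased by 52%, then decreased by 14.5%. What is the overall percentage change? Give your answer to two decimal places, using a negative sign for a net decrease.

79.88%

The combined multiplier is 1.18 × 1.173 × 1.52 × 0.855 = 1.798828344.
That corresponds to an increase of 79.88%.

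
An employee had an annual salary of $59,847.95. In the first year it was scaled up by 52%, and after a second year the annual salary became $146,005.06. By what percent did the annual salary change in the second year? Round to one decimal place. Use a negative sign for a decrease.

After the first year: $59,847.95 × 1.52 = $90968.884.
Second-year multiplier: $146,005.06 ÷ $90968.884 ≈ 1.605.
That is a change of 60.5%.

60.5%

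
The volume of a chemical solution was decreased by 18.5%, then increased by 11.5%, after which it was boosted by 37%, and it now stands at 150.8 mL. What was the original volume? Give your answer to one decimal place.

The overall multiplier applied was 0.815 × 1.115 × 1.37 = 1.24495325.
So the original volume was 150.8 ÷ 1.24495325 ≈ 121.1 mL.

121.1 mL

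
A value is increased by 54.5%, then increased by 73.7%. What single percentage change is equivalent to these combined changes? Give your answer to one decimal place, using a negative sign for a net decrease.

168.4%

The combined multiplier is 1.545 × 1.737 = 2.683665.
That corresponds to an increase of 168.4%.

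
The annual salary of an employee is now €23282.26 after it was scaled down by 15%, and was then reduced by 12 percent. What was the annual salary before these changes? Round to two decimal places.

Undoing the 12% decrease: €23282.26 ÷ 0.88 ≈ €26457.113636.
Undoing the 15% decrease: €26457.113636 ÷ 0.85 ≈ €31126.02.

€31126.02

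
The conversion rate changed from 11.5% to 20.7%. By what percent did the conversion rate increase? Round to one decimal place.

80.0%

The change is 20.7 − 11.5 = 9.2 percentage points.
Relative to the original 11.5%, that is 9.2 ÷ 11.5 = 80.0%.
So the conversion rate rose by 80.0%.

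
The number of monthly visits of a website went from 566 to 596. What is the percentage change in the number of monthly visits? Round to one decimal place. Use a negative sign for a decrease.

Change: 596 − 566 = 30.
Relative to the original: 30 ÷ 566 ≈ 5.3%.

5.3%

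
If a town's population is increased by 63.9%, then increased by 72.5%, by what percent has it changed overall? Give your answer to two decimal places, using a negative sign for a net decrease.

A 63.9% increase multiplies by 1.639.
Then a 72.5% increase: 1.639 × 1.725 = 2.827275.
Overall factor 2.827275, i.e. 182.73%.

182.73%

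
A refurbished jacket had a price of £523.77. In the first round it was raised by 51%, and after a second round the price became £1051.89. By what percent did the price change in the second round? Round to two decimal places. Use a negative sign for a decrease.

After the first round: £523.77 × 1.51 = £790.8927.
Second-round multiplier: £1051.89 ÷ £790.8927 ≈ 1.330003.
That is a change of 33.00%.

33.00%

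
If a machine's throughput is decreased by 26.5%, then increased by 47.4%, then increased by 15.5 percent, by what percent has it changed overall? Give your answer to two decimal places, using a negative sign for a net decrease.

25.13%

A 26.5% decrease multiplies by 0.735.
Then a 47.4% increase: 0.735 × 1.474 = 1.08339.
Then a 15.5% increase: 1.08339 × 1.155 = 1.25131545.
Overall factor 1.25131545, i.e. 25.13%.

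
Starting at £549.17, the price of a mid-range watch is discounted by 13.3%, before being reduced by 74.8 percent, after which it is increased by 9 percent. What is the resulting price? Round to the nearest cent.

Each change multiplies by a factor: 0.867 × 0.252 × 1.09 = 0.23814756.
£549.17 × 0.23814756 = £130.7834955252 ≈ £130.78.

£130.78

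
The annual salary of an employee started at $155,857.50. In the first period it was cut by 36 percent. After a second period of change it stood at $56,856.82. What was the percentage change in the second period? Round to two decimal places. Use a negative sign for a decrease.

After the first period: $155,857.50 × 0.64 = $99748.8.
Second-period multiplier: $56,856.82 ÷ $99748.8 ≈ 0.57.
That is a change of -43.00%.

-43.00%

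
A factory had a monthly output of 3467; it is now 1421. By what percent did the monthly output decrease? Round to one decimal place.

59.0%

Change: 1421 − 3467 = -2046.
Relative to the original: -2046 ÷ 3467 ≈ -59.0%.
So the monthly output decreased by 59.0%.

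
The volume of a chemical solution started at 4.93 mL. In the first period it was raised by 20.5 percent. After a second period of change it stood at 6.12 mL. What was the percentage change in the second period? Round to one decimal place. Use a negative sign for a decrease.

3.0%

After the first period: 4.93 × 1.205 = 5.94065.
Second-period multiplier: 6.12 ÷ 5.94065 ≈ 1.03019.
That is a change of 3.0%.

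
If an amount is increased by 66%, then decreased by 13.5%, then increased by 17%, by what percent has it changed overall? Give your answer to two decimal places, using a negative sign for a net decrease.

A 66% increase multiplies by 1.66.
Then a 13.5% decrease: 1.66 × 0.865 = 1.4359.
Then a 17% increase: 1.4359 × 1.17 = 1.680003.
Overall factor 1.680003, i.e. 68.00%.

68.00%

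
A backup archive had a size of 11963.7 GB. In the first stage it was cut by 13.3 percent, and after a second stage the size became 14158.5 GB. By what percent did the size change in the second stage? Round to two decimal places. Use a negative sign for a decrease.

After the first stage: 11963.7 × 0.867 = 10372.5279.
Second-stage multiplier: 14158.5 ÷ 10372.5279 ≈ 1.365.
That is a change of 36.50%.

36.50%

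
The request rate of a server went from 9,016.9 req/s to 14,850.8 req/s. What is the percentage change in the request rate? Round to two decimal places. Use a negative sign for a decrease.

Change: 14,850.8 − 9,016.9 = 5,833.9.
Relative to the original: 5,833.9 ÷ 9,016.9 ≈ 64.70%.

64.70%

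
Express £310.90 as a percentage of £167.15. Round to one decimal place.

186.0%

£310.90 ÷ £167.15 ≈ 186.0%.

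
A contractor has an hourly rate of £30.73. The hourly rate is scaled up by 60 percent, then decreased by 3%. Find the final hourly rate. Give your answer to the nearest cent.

Each change multiplies by a factor: 1.6 × 0.97 = 1.552.
£30.73 × 1.552 = £47.69296 ≈ £47.69.

£47.69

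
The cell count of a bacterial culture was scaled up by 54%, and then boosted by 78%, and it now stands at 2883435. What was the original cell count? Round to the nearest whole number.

1051888

The overall multiplier applied was 1.54 × 1.78 = 2.7412.
So the original cell count was 2883435 ÷ 2.7412 ≈ 1051888.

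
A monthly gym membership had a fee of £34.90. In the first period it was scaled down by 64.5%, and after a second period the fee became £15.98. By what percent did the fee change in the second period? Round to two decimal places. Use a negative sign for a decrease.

28.98%

After the first period: £34.90 × 0.355 = £12.3895.
Second-period multiplier: £15.98 ÷ £12.3895 ≈ 1.289802.
That is a change of 28.98%.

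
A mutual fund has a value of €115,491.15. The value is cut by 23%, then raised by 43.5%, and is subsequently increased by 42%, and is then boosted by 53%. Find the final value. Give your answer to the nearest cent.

Apply the 23% decrease: €115,491.15 × 0.77 = €88928.1855.
43.5% increase: €88928.1855 × 1.435 = €127611.9461925.
Apply the 42% increase: €127611.9461925 × 1.42 = €181208.96359335.
After the 53% increase: €181208.96359335 × 1.53 = €277249.7142978255 ≈ €277,249.71.

€277,249.71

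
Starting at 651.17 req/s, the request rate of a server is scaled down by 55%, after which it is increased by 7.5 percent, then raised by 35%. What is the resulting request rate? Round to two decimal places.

425.25 req/s

Each change multiplies by a factor: 0.45 × 1.075 × 1.35 = 0.6530625.
651.17 × 0.6530625 = 425.254708125 ≈ 425.25.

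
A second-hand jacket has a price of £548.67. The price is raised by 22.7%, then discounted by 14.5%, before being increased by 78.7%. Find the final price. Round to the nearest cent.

Each change multiplies by a factor: 1.227 × 0.855 × 1.787 = 1.874714895.
£548.67 × 1.874714895 = £1028.59982143965 ≈ £1028.60.

£1028.60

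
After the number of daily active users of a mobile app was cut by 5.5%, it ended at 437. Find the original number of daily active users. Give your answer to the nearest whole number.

462

The overall multiplier applied was 0.945.
So the original number of daily active users was 437 ÷ 0.945 ≈ 462.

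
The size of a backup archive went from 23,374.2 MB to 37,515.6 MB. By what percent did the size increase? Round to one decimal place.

Change: 37,515.6 − 23,374.2 = 14,141.4.
Relative to the original: 14,141.4 ÷ 23,374.2 ≈ 60.5%.
So the size increased by 60.5%.

60.5%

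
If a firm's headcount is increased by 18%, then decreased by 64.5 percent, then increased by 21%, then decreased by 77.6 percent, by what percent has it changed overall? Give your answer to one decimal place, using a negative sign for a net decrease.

An 18% increase multiplies by 1.18.
Then a 64.5% decrease: 1.18 × 0.355 = 0.4189.
Then a 21% increase: 0.4189 × 1.21 = 0.506869.
Then a 77.6% decrease: 0.506869 × 0.224 = 0.113538656.
Overall factor 0.113538656, i.e. -88.6%.

-88.6%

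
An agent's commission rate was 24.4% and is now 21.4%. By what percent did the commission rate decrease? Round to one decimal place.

The change is 21.4 − 24.4 = -3.0 percentage points.
Relative to the original 24.4%, that is -3.0 ÷ 24.4 ≈ -12.3%.
So the commission rate fell by 12.3%.

12.3%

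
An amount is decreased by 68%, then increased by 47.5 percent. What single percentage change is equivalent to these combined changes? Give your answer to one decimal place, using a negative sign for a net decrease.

-52.8%

A 68% decrease multiplies by 0.32.
Then a 47.5% increase: 0.32 × 1.475 = 0.472.
Overall factor 0.472, i.e. -52.8%.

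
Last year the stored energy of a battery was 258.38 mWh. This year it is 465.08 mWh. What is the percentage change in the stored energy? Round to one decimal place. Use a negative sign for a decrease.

80.0%

Change: 465.08 − 258.38 = 206.70.
Relative to the original: 206.70 ÷ 258.38 ≈ 80.0%.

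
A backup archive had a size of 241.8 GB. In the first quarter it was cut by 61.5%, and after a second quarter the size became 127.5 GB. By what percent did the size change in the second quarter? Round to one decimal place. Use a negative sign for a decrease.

After the first quarter: 241.8 × 0.385 = 93.093.
Second-quarter multiplier: 127.5 ÷ 93.093 ≈ 1.3696.
That is a change of 37.0%.

37.0%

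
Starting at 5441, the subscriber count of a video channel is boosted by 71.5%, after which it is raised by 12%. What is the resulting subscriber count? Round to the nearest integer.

10451

After the 71.5% increase: 5441 × 1.715 = 9331.315.
12% increase: 9331.315 × 1.12 = 10451.0728 ≈ 10451.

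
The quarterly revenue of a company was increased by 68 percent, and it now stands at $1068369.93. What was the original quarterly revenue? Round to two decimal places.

The overall multiplier applied was 1.68.
So the original quarterly revenue was $1068369.93 ÷ 1.68 ≈ $635934.48.

$635934.48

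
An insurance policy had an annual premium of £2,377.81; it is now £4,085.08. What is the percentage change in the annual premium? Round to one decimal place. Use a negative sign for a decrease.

71.8%

Change: £4,085.08 − £2,377.81 = £1,707.27.
Relative to the original: £1,707.27 ÷ £2,377.81 ≈ 71.8%.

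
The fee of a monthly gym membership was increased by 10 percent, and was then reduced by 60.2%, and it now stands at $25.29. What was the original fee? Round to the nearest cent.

$57.77

Undoing the 60.2% decrease: $25.29 ÷ 0.398 ≈ $63.542714.
Undoing the 10% increase: $63.542714 ÷ 1.1 ≈ $57.77.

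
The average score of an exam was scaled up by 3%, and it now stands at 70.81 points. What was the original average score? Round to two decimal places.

68.75 points

The overall multiplier applied was 1.03.
So the original average score was 70.81 ÷ 1.03 ≈ 68.75 points.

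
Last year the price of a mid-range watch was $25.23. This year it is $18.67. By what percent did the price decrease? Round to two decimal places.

26.00%

Change: $18.67 − $25.23 = -$6.56.
Relative to the original: -$6.56 ÷ $25.23 ≈ -26.00%.
So the price decreased by 26.00%.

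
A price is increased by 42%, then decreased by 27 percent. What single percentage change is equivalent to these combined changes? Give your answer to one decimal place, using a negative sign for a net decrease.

A 42% increase multiplies by 1.42.
Then a 27% decrease: 1.42 × 0.73 = 1.0366.
Overall factor 1.0366, i.e. 3.7%.

3.7%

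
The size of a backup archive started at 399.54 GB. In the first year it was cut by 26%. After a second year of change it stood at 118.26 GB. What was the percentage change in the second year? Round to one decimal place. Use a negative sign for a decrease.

-60.0%

After the first year: 399.54 × 0.74 = 295.6596.
Second-year multiplier: 118.26 ÷ 295.6596 ≈ 0.39999.
That is a change of -60.0%.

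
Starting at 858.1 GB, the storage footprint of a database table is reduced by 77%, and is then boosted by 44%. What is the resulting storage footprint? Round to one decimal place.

Each change multiplies by a factor: 0.23 × 1.44 = 0.3312.
858.1 × 0.3312 = 284.20272 ≈ 284.2.

284.2 GB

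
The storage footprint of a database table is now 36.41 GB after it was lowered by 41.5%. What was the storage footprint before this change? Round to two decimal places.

The overall multiplier applied was 0.585.
So the original storage footprint was 36.41 ÷ 0.585 ≈ 62.24 GB.

62.24 GB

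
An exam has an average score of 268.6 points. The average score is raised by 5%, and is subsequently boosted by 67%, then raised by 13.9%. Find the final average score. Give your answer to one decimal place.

536.5 points

Each change multiplies by a factor: 1.05 × 1.67 × 1.139 = 1.9972365.
268.6 × 1.9972365 = 536.4577239 ≈ 536.5.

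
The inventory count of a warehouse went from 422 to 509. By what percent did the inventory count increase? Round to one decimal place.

20.6%

Change: 509 − 422 = 87.
Relative to the original: 87 ÷ 422 ≈ 20.6%.
So the inventory count increased by 20.6%.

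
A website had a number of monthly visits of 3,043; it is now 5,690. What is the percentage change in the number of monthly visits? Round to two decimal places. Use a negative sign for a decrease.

86.99%

Change: 5,690 − 3,043 = 2,647.
Relative to the original: 2,647 ÷ 3,043 ≈ 86.99%.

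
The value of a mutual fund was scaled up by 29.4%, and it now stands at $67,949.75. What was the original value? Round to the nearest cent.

The overall multiplier applied was 1.294.
So the original value was $67,949.75 ÷ 1.294 ≈ $52,511.40.

$52,511.40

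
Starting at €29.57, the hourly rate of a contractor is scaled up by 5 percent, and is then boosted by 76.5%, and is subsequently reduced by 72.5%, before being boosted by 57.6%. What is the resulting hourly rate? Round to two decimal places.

Apply the 5% increase: €29.57 × 1.05 = €31.0485.
After the 76.5% increase: €31.0485 × 1.765 = €54.8006025.
After the 72.5% decrease: €54.8006025 × 0.275 = €15.0701656875.
Apply the 57.6% increase: €15.0701656875 × 1.576 = €23.7505811235 ≈ €23.75.

€23.75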